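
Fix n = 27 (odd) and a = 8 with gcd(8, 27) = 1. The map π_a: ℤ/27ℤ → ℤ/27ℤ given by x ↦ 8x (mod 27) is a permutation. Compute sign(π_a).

Trace 8: π^k(8) = [8, 10, 26, 19, 17, 1] for k=0..5.
Cycle type of π: 6×3 + 2×4 + 1; total 8 cycles.
27 − 8 = 19 transpositions; sign(π) = (−1)^19 = -1.

-1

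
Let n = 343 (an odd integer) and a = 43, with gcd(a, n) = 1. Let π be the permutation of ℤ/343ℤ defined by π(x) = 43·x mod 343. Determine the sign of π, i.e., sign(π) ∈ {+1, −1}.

Trace 225: π^k(225) = [225, 71, 309, 253, 246, 288, 36] for k=0..6.
Cycle lengths of π_43 on ℤ/343ℤ: [49, 49, 49, 49, 49, 49, 7, 7, 7, 7, 7, 7, 1, 1, 1, 1, 1, 1, 1]; 19 cycles in total.
Σ(ℓ_i−1) = 343−19 = 324; sign = (−1)^324 = +1.
(43|343)_J = +1 (Zolotarev's lemma cross-check).

+1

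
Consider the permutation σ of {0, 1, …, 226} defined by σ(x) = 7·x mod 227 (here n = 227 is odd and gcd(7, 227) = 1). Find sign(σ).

Start at x=112: 112 → 103 → 40 → 53 → 144 → 100 → 19 → … (one orbit).
Cycle type of π: 113×2 + 1; total 3 cycles.
3 cycles on 227: each ℓ→(−1)^(ℓ−1), product (−1)^224 = +1.

+1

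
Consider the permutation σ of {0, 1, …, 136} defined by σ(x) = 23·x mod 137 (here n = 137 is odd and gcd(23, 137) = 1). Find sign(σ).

Orbit of 70 under x↦23x: [70, 103, 40, 98, 62, 56, 55]… (length divides ord_137(23)).
Cycle type of π: 136 + 1; total 2 cycles.
sign(π) = (−1)^{n − #cycles} = (−1)^{137−2} = (−1)^135 = -1.

-1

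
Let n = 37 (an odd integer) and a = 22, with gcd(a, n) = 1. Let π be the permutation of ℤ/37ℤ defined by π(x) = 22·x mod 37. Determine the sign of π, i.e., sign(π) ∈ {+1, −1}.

Orbit of 15 under x↦22x: [15, 34, 8, 28, 24, 10, 35]… (length divides ord_37(22)).
Cycle type of π: 36 + 1; total 2 cycles.
With 2 cycles on 37 points, sign = (−1)^{37−2} = -1.

-1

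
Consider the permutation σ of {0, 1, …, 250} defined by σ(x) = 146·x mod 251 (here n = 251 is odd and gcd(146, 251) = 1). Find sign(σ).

-1

Orbit of 50 under x↦146x: [50, 21, 54, 103, 229, 51, 167]… (length divides ord_251(146)).
Cycle type of π: 250 + 1; total 2 cycles.
251 − 2 = 249 transpositions; sign(π) = (−1)^249 = -1.
(146|251)_J = -1 (Zolotarev's lemma cross-check).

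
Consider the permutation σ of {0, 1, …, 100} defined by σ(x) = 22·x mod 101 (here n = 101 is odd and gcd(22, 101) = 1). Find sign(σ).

Trace 24: π^k(24) = [24, 23, 1, 22, 80, 43, 37] for k=0..6.
3 cycles of lengths [50, 50, 1].
n − c = 101 − 3 = 98; sign = (−1)^98 = +1.
Zolotarev: (22|101) = +1, matching the cycle-count sign.

+1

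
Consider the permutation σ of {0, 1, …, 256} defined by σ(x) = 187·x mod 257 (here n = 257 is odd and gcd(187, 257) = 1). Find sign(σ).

+1

Trace 162: π^k(162) = [162, 225, 184, 227, 44, 4, 234] for k=0..6.
Cycle type of π: 64×4 + 1; total 5 cycles.
Σ(ℓ_i−1) = 257−5 = 252; sign = (−1)^252 = +1.
Via Zolotarev, sign(π_{187}) = (187|257) = +1.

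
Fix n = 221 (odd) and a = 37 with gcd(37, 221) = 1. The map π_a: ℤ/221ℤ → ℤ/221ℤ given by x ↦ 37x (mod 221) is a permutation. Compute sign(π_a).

+1

Start at x=36: 36 → 6 → 1 → 37 → 43 → 44 → 81 → … (one orbit).
7 cycles of lengths [48, 48, 48, 48, 16, 12, 1].
sign(π) = (−1)^{n − #cycles} = (−1)^{221−7} = (−1)^214 = +1.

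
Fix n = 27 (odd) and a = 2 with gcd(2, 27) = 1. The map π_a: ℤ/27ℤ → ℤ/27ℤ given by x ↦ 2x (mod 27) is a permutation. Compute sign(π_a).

Start at x=26: 26 → 25 → 23 → 19 → 11 → 22 → 17 → … (one orbit).
The orbit structure of x ↦ 2x mod 27: 4 orbits of sizes [18, 6, 2, 1].
sign(π) = (−1)^{n − #cycles} = (−1)^{27−4} = (−1)^23 = -1.

-1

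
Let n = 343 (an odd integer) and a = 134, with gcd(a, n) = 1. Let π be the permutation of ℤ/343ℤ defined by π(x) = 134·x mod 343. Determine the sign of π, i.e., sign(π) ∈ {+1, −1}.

Start at x=78: 78 → 162 → 99 → 232 → 218 → 57 → 92 → … (one orbit).
The orbit structure of x ↦ 134x mod 343: 19 orbits of sizes [49, 49, 49, 49, 49, 49, 7, 7, 7, 7, 7, 7, 1, 1, 1, 1, 1, 1, 1].
Σ(ℓ_i−1) = 343−19 = 324; sign = (−1)^324 = +1.
Check: (134/343) = +1 by Zolotarev.

+1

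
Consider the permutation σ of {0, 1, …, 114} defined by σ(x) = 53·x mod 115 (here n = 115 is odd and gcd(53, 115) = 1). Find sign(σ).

Start at x=97: 97 → 81 → 38 → 59 → 22 → 16 → 43 → … (one orbit).
π_53 has 5 disjoint cycles with lengths [44, 44, 22, 4, 1] on {0,…,114}.
sign(π) = (−1)^{n − #cycles} = (−1)^{115−5} = (−1)^110 = +1.

+1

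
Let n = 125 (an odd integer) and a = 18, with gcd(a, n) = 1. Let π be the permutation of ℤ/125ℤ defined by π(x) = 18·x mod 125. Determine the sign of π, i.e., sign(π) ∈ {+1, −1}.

Orbit of 43 under x↦18x: [43, 24, 57, 26, 93, 49, 7]… (length divides ord_125(18)).
π_18 has 12 disjoint cycles with lengths [20, 20, 20, 20, 20, 4, 4, 4, 4, 4, 4, 1] on {0,…,124}.
sign(π) = (−1)^{n − #cycles} = (−1)^{125−12} = (−1)^113 = -1.

-1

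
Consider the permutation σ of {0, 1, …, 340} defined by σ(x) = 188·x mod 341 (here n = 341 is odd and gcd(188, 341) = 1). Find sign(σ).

+1

Trace 287: π^k(287) = [287, 78, 1, 188, 221] for k=0..4.
Cycle lengths of π_188 on ℤ/341ℤ: [5, 5, 5, 5, 5, 5, 5, 5, 5, 5, 5, 5, 5, 5, 5, 5, 5, 5, 5, 5, 5, 5, 5, 5, 5, 5, 5, 5, 5, 5, 5, 5, 5, 5, 5, 5, 5, 5, 5, 5, 5, 5, 5, 5, 5, 5, 5, 5, 5, 5, 5, 5, 5, 5, 5, 5, 5, 5, 5, 5, 5, 5, 5, 5, 5, 5, 1, 1, 1, 1, 1, 1, 1, 1, 1, 1, 1]; 77 cycles in total.
Σ(ℓ_i−1) = 341−77 = 264; sign = (−1)^264 = +1.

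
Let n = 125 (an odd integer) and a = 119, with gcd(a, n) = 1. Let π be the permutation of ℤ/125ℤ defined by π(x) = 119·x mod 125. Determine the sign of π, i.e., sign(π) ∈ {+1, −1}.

+1

Trace 11: π^k(11) = [11, 59, 21, 124, 6, 89, 91] for k=0..6.
Decompose π into cycles: lengths [50, 50, 10, 10, 2, 2, 1] (7 cycles, including the fixed point 0).
7 cycles on 125: each ℓ→(−1)^(ℓ−1), product (−1)^118 = +1.
Check: (119/125) = +1 by Zolotarev.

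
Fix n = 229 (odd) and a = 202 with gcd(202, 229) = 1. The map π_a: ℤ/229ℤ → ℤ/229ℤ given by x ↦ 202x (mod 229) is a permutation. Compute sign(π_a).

+1

Trace 108: π^k(108) = [108, 61, 185, 43, 213, 203, 15] for k=0..6.
Decompose π into cycles: lengths [38, 38, 38, 38, 38, 38, 1] (7 cycles, including the fixed point 0).
n − c = 229 − 7 = 222; sign = (−1)^222 = +1.
Zolotarev: (202|229) = +1, matching the cycle-count sign.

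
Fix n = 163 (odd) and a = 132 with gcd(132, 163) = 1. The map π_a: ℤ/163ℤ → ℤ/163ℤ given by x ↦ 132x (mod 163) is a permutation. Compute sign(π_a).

+1

Start at x=21: 21 → 1 → 132 → 146 → 38 → 126 → 6 → … (one orbit).
The orbit structure of x ↦ 132x mod 163: 7 orbits of sizes [27, 27, 27, 27, 27, 27, 1].
7 cycles on 163: each ℓ→(−1)^(ℓ−1), product (−1)^156 = +1.
Via Zolotarev, sign(π_{132}) = (132|163) = +1.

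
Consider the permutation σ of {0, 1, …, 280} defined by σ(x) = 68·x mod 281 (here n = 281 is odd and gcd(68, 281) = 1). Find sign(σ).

Trace 219: π^k(219) = [219, 280, 213, 153, 7, 195, 53] for k=0..6.
π_68 has 15 disjoint cycles with lengths [20, 20, 20, 20, 20, 20, 20, 20, 20, 20, 20, 20, 20, 20, 1] on {0,…,280}.
281 − 15 = 266 transpositions; sign(π) = (−1)^266 = +1.

+1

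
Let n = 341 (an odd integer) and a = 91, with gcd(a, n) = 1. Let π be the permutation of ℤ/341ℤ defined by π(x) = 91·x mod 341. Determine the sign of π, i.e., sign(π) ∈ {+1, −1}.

-1

Trace 1: π^k(1) = [1, 91, 97, 302, 202, 309, 157] for k=0..6.
Cycle type of π: 10×33 + 5×2 + 1; total 36 cycles.
n − c = 341 − 36 = 305; sign = (−1)^305 = -1.
(91|341)_J = -1 (Zolotarev's lemma cross-check).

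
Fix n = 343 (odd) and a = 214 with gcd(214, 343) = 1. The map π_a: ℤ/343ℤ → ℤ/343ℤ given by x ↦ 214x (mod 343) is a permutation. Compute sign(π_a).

Orbit of 18 under x↦214x: [18, 79, 99, 263, 30, 246, 165]… (length divides ord_343(214)).
π_214 has 31 disjoint cycles with lengths [21, 21, 21, 21, 21, 21, 21, 21, 21, 21, 21, 21, 21, 21, 3, 3, 3, 3, 3, 3, 3, 3, 3, 3, 3, 3, 3, 3, 3, 3, 1] on {0,…,342}.
Σ(ℓ_i−1) = 343−31 = 312; sign = (−1)^312 = +1.
Zolotarev: (214|343) = +1, matching the cycle-count sign.

+1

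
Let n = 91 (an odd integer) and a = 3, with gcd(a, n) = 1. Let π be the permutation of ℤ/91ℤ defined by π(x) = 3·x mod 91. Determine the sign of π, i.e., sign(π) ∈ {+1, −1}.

-1

Start at x=27: 27 → 81 → 61 → 1 → 3 → 9 → 27 (one orbit).
Cycle lengths of π_3 on ℤ/91ℤ: [6, 6, 6, 6, 6, 6, 6, 6, 6, 6, 6, 6, 6, 3, 3, 3, 3, 1]; 18 cycles in total.
18 cycles on 91: each ℓ→(−1)^(ℓ−1), product (−1)^73 = -1.
(3|91)_J = -1 (Zolotarev's lemma cross-check).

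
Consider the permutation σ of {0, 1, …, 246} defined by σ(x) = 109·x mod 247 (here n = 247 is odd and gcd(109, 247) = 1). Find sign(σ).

+1

Orbit of 86 under x↦109x: [86, 235, 174, 194, 151, 157, 70]… (length divides ord_247(109)).
11 cycles of lengths [36, 36, 36, 36, 36, 36, 18, 4, 4, 4, 1].
n − c = 247 − 11 = 236; sign = (−1)^236 = +1.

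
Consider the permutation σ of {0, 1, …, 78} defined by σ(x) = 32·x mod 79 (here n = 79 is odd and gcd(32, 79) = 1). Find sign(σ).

+1

Orbit of 1 under x↦32x: [1, 32, 76, 62, 9, 51, 52]… (length divides ord_79(32)).
Cycle lengths of π_32 on ℤ/79ℤ: [39, 39, 1]; 3 cycles in total.
With 3 cycles on 79 points, sign = (−1)^{79−3} = +1.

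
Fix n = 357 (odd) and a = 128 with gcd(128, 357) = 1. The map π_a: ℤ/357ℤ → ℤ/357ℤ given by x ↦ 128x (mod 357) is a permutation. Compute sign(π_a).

-1

Orbit of 338 under x↦128x: [338, 67, 8, 310, 53, 1, 128]… (length divides ord_357(128)).
Decompose π into cycles: lengths [24, 24, 24, 24, 24, 24, 24, 24, 24, 24, 24, 24, 8, 8, 8, 8, 8, 8, 6, 6, 3, 3, 2, 1] (24 cycles, including the fixed point 0).
357 − 24 = 333 transpositions; sign(π) = (−1)^333 = -1.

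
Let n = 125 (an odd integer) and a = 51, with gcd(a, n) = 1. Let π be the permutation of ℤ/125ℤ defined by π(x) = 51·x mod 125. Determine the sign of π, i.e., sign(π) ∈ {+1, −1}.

+1

Orbit of 51 under x↦51x: [51, 101, 26, 76, 1]… (length divides ord_125(51)).
Cycle lengths of π_51 on ℤ/125ℤ: [5, 5, 5, 5, 5, 5, 5, 5, 5, 5, 5, 5, 5, 5, 5, 5, 5, 5, 5, 5, 1, 1, 1, 1, 1, 1, 1, 1, 1, 1, 1, 1, 1, 1, 1, 1, 1, 1, 1, 1, 1, 1, 1, 1, 1]; 45 cycles in total.
Σ(ℓ_i−1) = 125−45 = 80; sign = (−1)^80 = +1.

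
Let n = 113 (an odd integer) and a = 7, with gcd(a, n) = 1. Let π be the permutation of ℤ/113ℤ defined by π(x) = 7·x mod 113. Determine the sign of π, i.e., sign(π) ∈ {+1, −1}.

Orbit of 112 under x↦7x: [112, 106, 64, 109, 85, 30, 97]… (length divides ord_113(7)).
9 cycles of lengths [14, 14, 14, 14, 14, 14, 14, 14, 1].
Σ(ℓ_i−1) = 113−9 = 104; sign = (−1)^104 = +1.
The Jacobi symbol (7|113) = +1 (Zolotarev) agrees.

+1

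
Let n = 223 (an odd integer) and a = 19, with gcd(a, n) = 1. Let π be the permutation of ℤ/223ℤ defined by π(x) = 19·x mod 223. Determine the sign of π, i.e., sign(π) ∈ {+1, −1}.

Start at x=169: 169 → 89 → 130 → 17 → 100 → 116 → 197 → … (one orbit).
Decompose π into cycles: lengths [111, 111, 1] (3 cycles, including the fixed point 0).
3 cycles on 223: each ℓ→(−1)^(ℓ−1), product (−1)^220 = +1.

+1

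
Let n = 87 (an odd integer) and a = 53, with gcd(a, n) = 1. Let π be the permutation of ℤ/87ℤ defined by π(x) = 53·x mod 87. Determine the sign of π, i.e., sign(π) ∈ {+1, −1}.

-1

Orbit of 82 under x↦53x: [82, 83, 49, 74, 7, 23, 1]… (length divides ord_87(53)).
Cycle lengths of π_53 on ℤ/87ℤ: [14, 14, 14, 14, 7, 7, 7, 7, 2, 1]; 10 cycles in total.
n − c = 87 − 10 = 77; sign = (−1)^77 = -1.
Via Zolotarev, sign(π_{53}) = (53|87) = -1.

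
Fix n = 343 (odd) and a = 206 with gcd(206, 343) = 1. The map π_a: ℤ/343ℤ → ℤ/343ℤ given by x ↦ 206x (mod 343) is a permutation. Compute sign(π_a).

-1

Start at x=151: 151 → 236 → 253 → 325 → 65 → 13 → 277 → … (one orbit).
Cycle lengths of π_206 on ℤ/343ℤ: [294, 42, 6, 1]; 4 cycles in total.
4 cycles on 343: each ℓ→(−1)^(ℓ−1), product (−1)^339 = -1.
Via Zolotarev, sign(π_{206}) = (206|343) = -1.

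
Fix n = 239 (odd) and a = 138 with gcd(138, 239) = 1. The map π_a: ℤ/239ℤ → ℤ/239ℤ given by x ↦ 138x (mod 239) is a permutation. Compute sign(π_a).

-1

Trace 51: π^k(51) = [51, 107, 187, 233, 128, 217, 71] for k=0..6.
The orbit structure of x ↦ 138x mod 239: 8 orbits of sizes [34, 34, 34, 34, 34, 34, 34, 1].
sign(π) = (−1)^{n − #cycles} = (−1)^{239−8} = (−1)^231 = -1.
Via Zolotarev, sign(π_{138}) = (138|239) = -1.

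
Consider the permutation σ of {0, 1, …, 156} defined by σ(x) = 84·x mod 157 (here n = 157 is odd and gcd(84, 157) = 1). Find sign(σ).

Trace 115: π^k(115) = [115, 83, 64, 38, 52, 129, 3] for k=0..6.
π_84 has 2 disjoint cycles with lengths [156, 1] on {0,…,156}.
2 cycles on 157: each ℓ→(−1)^(ℓ−1), product (−1)^155 = -1.

-1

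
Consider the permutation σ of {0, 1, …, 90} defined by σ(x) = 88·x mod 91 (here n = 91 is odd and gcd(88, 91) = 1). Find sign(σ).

Orbit of 9 under x↦88x: [9, 64, 81, 30, 1, 88]… (length divides ord_91(88)).
17 cycles of lengths [6, 6, 6, 6, 6, 6, 6, 6, 6, 6, 6, 6, 6, 6, 3, 3, 1].
sign(π) = (−1)^{n − #cycles} = (−1)^{91−17} = (−1)^74 = +1.

+1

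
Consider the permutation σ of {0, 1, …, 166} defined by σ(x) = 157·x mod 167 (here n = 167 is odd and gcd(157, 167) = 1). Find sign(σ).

+1

Trace 27: π^k(27) = [27, 64, 28, 54, 128, 56, 108] for k=0..6.
Decompose π into cycles: lengths [83, 83, 1] (3 cycles, including the fixed point 0).
n − c = 167 − 3 = 164; sign = (−1)^164 = +1.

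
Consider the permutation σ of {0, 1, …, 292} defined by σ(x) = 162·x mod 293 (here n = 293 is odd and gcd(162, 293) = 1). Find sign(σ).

Trace 211: π^k(211) = [211, 194, 77, 168, 260, 221, 56] for k=0..6.
Cycle lengths of π_162 on ℤ/293ℤ: [292, 1]; 2 cycles in total.
293 − 2 = 291 transpositions; sign(π) = (−1)^291 = -1.

-1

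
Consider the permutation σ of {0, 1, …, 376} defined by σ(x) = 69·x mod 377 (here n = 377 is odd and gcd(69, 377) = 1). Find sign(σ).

Start at x=328: 328 → 12 → 74 → 205 → 196 → 329 → 81 → … (one orbit).
8 cycles of lengths [84, 84, 84, 84, 28, 6, 6, 1].
With 8 cycles on 377 points, sign = (−1)^{377−8} = -1.

-1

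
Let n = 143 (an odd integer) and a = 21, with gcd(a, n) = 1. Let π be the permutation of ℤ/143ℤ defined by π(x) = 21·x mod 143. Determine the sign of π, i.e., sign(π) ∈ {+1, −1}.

+1

Orbit of 12 under x↦21x: [12, 109, 1, 21]… (length divides ord_143(21)).
Decompose π into cycles: lengths [4, 4, 4, 4, 4, 4, 4, 4, 4, 4, 4, 4, 4, 4, 4, 4, 4, 4, 4, 4, 4, 4, 4, 4, 4, 4, 4, 4, 4, 4, 4, 4, 4, 2, 2, 2, 2, 2, 1] (39 cycles, including the fixed point 0).
n − c = 143 − 39 = 104; sign = (−1)^104 = +1.
The Jacobi symbol (21|143) = +1 (Zolotarev) agrees.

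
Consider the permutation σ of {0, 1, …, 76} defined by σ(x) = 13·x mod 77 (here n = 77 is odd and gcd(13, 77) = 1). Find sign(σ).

Trace 6: π^k(6) = [6, 1, 13, 15, 41, 71, 76] for k=0..6.
Decompose π into cycles: lengths [10, 10, 10, 10, 10, 10, 10, 2, 2, 2, 1] (11 cycles, including the fixed point 0).
Σ(ℓ_i−1) = 77−11 = 66; sign = (−1)^66 = +1.
Zolotarev: (13|77) = +1, matching the cycle-count sign.

+1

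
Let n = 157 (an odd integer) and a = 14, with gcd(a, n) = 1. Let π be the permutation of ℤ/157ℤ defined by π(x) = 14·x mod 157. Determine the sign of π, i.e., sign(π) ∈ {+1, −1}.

+1

Start at x=16: 16 → 67 → 153 → 101 → 1 → 14 → 39 → … (one orbit).
π_14 has 13 disjoint cycles with lengths [13, 13, 13, 13, 13, 13, 13, 13, 13, 13, 13, 13, 1] on {0,…,156}.
sign(π) = (−1)^{n − #cycles} = (−1)^{157−13} = (−1)^144 = +1.
Check: (14/157) = +1 by Zolotarev.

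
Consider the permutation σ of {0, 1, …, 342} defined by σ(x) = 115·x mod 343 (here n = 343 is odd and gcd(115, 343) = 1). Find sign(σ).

Trace 121: π^k(121) = [121, 195, 130, 201, 134, 318, 212] for k=0..6.
π_115 has 4 disjoint cycles with lengths [294, 42, 6, 1] on {0,…,342}.
Σ(ℓ_i−1) = 343−4 = 339; sign = (−1)^339 = -1.
Check: (115/343) = -1 by Zolotarev.

-1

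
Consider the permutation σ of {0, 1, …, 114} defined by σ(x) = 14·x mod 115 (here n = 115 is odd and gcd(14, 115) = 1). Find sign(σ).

Start at x=26: 26 → 19 → 36 → 44 → 41 → 114 → 101 → … (one orbit).
Decompose π into cycles: lengths [22, 22, 22, 22, 22, 2, 2, 1] (8 cycles, including the fixed point 0).
Σ(ℓ_i−1) = 115−8 = 107; sign = (−1)^107 = -1.
Check: (14/115) = -1 by Zolotarev.

-1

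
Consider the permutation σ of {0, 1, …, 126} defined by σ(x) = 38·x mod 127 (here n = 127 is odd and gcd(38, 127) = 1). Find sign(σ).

+1

Start at x=94: 94 → 16 → 100 → 117 → 1 → 38 → 47 → … (one orbit).
The orbit structure of x ↦ 38x mod 127: 7 orbits of sizes [21, 21, 21, 21, 21, 21, 1].
n − c = 127 − 7 = 120; sign = (−1)^120 = +1.
Check: (38/127) = +1 by Zolotarev.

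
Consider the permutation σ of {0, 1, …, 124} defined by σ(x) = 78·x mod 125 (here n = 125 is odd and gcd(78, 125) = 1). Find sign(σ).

-1

Orbit of 93 under x↦78x: [93, 4, 62, 86, 83, 99, 97]… (length divides ord_125(78)).
The orbit structure of x ↦ 78x mod 125: 4 orbits of sizes [100, 20, 4, 1].
Σ(ℓ_i−1) = 125−4 = 121; sign = (−1)^121 = -1.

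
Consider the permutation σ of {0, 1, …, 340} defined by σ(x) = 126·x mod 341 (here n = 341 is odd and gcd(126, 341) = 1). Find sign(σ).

+1

Start at x=1: 1 → 126 → 190 → 70 → 295 → 1 (one orbit).
Decompose π into cycles: lengths [5, 5, 5, 5, 5, 5, 5, 5, 5, 5, 5, 5, 5, 5, 5, 5, 5, 5, 5, 5, 5, 5, 5, 5, 5, 5, 5, 5, 5, 5, 5, 5, 5, 5, 5, 5, 5, 5, 5, 5, 5, 5, 5, 5, 5, 5, 5, 5, 5, 5, 5, 5, 5, 5, 5, 5, 5, 5, 5, 5, 5, 5, 5, 5, 5, 5, 5, 5, 1] (69 cycles, including the fixed point 0).
With 69 cycles on 341 points, sign = (−1)^{341−69} = +1.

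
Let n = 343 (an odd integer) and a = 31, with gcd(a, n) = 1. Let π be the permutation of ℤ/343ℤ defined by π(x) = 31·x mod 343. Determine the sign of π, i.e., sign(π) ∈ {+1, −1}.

-1

Trace 80: π^k(80) = [80, 79, 48, 116, 166, 1, 31] for k=0..6.
The orbit structure of x ↦ 31x mod 343: 16 orbits of sizes [42, 42, 42, 42, 42, 42, 42, 6, 6, 6, 6, 6, 6, 6, 6, 1].
16 cycles on 343: each ℓ→(−1)^(ℓ−1), product (−1)^327 = -1.
Zolotarev: (31|343) = -1, matching the cycle-count sign.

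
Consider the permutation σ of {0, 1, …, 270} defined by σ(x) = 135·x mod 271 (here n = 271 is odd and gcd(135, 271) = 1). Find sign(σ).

-1

Start at x=126: 126 → 208 → 167 → 52 → 245 → 13 → 129 → … (one orbit).
Decompose π into cycles: lengths [270, 1] (2 cycles, including the fixed point 0).
2 cycles on 271: each ℓ→(−1)^(ℓ−1), product (−1)^269 = -1.
Via Zolotarev, sign(π_{135}) = (135|271) = -1.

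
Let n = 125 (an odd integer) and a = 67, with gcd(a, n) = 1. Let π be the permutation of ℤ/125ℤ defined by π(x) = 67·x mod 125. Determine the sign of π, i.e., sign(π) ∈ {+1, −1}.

Orbit of 62 under x↦67x: [62, 29, 68, 56, 2, 9, 103]… (length divides ord_125(67)).
4 cycles of lengths [100, 20, 4, 1].
125 − 4 = 121 transpositions; sign(π) = (−1)^121 = -1.
(67|125)_J = -1 (Zolotarev's lemma cross-check).

-1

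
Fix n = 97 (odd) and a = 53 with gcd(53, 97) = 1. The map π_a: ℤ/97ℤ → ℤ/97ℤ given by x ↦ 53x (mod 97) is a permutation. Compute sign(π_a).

+1

Trace 48: π^k(48) = [48, 22, 2, 9, 89, 61, 32] for k=0..6.
The orbit structure of x ↦ 53x mod 97: 3 orbits of sizes [48, 48, 1].
With 3 cycles on 97 points, sign = (−1)^{97−3} = +1.
(53|97)_J = +1 (Zolotarev's lemma cross-check).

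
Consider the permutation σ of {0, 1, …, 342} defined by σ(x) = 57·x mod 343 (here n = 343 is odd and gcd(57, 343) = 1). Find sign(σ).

+1

Trace 64: π^k(64) = [64, 218, 78, 330, 288, 295, 8] for k=0..6.
Decompose π into cycles: lengths [49, 49, 49, 49, 49, 49, 7, 7, 7, 7, 7, 7, 1, 1, 1, 1, 1, 1, 1] (19 cycles, including the fixed point 0).
sign(π) = (−1)^{n − #cycles} = (−1)^{343−19} = (−1)^324 = +1.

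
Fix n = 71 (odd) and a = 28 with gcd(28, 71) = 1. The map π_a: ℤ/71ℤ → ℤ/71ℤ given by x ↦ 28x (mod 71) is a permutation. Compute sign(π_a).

Trace 28: π^k(28) = [28, 3, 13, 9, 39, 27, 46] for k=0..6.
Decompose π into cycles: lengths [70, 1] (2 cycles, including the fixed point 0).
71 − 2 = 69 transpositions; sign(π) = (−1)^69 = -1.
The Jacobi symbol (28|71) = -1 (Zolotarev) agrees.

-1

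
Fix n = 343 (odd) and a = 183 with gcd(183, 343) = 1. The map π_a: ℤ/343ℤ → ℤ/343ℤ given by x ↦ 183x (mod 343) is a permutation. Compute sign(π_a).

+1

Start at x=169: 169 → 57 → 141 → 78 → 211 → 197 → 36 → … (one orbit).
Cycle type of π: 49×6 + 7×6 + 1×7; total 19 cycles.
n − c = 343 − 19 = 324; sign = (−1)^324 = +1.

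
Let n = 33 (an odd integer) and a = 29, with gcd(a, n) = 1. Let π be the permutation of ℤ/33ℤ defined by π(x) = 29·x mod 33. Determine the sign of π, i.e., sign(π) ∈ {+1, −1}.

Orbit of 32 under x↦29x: [32, 4, 17, 31, 8, 1, 29]… (length divides ord_33(29)).
5 cycles of lengths [10, 10, 10, 2, 1].
sign(π) = (−1)^{n − #cycles} = (−1)^{33−5} = (−1)^28 = +1.
Check: (29/33) = +1 by Zolotarev.

+1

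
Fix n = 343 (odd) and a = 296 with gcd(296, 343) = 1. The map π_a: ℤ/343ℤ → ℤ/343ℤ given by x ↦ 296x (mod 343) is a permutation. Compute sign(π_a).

+1

Orbit of 93 under x↦296x: [93, 88, 323, 254, 67, 281, 170]… (length divides ord_343(296)).
Cycle lengths of π_296 on ℤ/343ℤ: [147, 147, 21, 21, 3, 3, 1]; 7 cycles in total.
343 − 7 = 336 transpositions; sign(π) = (−1)^336 = +1.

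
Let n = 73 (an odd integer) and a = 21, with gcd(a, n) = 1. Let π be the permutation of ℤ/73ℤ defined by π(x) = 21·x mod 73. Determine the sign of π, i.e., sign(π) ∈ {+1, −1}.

-1

Trace 56: π^k(56) = [56, 8, 22, 24, 66, 72, 52] for k=0..6.
4 cycles of lengths [24, 24, 24, 1].
sign(π) = (−1)^{n − #cycles} = (−1)^{73−4} = (−1)^69 = -1.
The Jacobi symbol (21|73) = -1 (Zolotarev) agrees.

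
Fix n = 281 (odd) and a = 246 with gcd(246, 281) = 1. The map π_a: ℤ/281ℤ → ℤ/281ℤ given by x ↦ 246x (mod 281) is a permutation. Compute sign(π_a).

+1

Trace 158: π^k(158) = [158, 90, 222, 98, 223, 63, 43] for k=0..6.
Decompose π into cycles: lengths [70, 70, 70, 70, 1] (5 cycles, including the fixed point 0).
n − c = 281 − 5 = 276; sign = (−1)^276 = +1.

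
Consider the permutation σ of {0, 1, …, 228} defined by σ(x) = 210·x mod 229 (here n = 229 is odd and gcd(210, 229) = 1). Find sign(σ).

+1

Start at x=228: 228 → 19 → 97 → 218 → 209 → 151 → 108 → … (one orbit).
π_210 has 3 disjoint cycles with lengths [114, 114, 1] on {0,…,228}.
229 − 3 = 226 transpositions; sign(π) = (−1)^226 = +1.
Via Zolotarev, sign(π_{210}) = (210|229) = +1.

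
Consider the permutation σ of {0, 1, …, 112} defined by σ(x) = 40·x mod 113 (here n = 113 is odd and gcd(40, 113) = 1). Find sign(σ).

-1

Orbit of 42 under x↦40x: [42, 98, 78, 69, 48, 112, 73]… (length divides ord_113(40)).
Decompose π into cycles: lengths [16, 16, 16, 16, 16, 16, 16, 1] (8 cycles, including the fixed point 0).
sign(π) = (−1)^{n − #cycles} = (−1)^{113−8} = (−1)^105 = -1.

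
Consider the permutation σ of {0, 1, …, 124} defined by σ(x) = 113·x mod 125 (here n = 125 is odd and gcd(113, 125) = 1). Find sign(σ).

-1

Start at x=109: 109 → 67 → 71 → 23 → 99 → 62 → 6 → … (one orbit).
π_113 has 4 disjoint cycles with lengths [100, 20, 4, 1] on {0,…,124}.
4 cycles on 125: each ℓ→(−1)^(ℓ−1), product (−1)^121 = -1.
Zolotarev: (113|125) = -1, matching the cycle-count sign.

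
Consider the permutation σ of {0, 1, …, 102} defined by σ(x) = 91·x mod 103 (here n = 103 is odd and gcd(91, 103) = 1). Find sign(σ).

+1

Trace 91: π^k(91) = [91, 41, 23, 33, 16, 14, 38] for k=0..6.
The orbit structure of x ↦ 91x mod 103: 3 orbits of sizes [51, 51, 1].
n − c = 103 − 3 = 100; sign = (−1)^100 = +1.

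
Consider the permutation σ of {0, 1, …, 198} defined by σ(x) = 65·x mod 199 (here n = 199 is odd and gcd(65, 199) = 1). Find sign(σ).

Start at x=122: 122 → 169 → 40 → 13 → 49 → 1 → 65 → … (one orbit).
Cycle lengths of π_65 on ℤ/199ℤ: [99, 99, 1]; 3 cycles in total.
With 3 cycles on 199 points, sign = (−1)^{199−3} = +1.
Zolotarev: (65|199) = +1, matching the cycle-count sign.

+1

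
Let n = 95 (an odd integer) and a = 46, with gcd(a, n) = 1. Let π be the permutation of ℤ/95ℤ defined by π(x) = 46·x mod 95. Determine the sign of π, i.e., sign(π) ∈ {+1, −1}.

-1

Start at x=11: 11 → 31 → 1 → 46 → 26 → 56 → 11 (one orbit).
20 cycles of lengths [6, 6, 6, 6, 6, 6, 6, 6, 6, 6, 6, 6, 6, 6, 6, 1, 1, 1, 1, 1].
20 cycles on 95: each ℓ→(−1)^(ℓ−1), product (−1)^75 = -1.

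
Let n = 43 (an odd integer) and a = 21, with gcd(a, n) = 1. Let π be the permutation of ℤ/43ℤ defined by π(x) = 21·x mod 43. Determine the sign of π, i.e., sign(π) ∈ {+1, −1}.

Start at x=4: 4 → 41 → 1 → 21 → 11 → 16 → 35 → 4 (one orbit).
π_21 has 7 disjoint cycles with lengths [7, 7, 7, 7, 7, 7, 1] on {0,…,42}.
With 7 cycles on 43 points, sign = (−1)^{43−7} = +1.
Check: (21/43) = +1 by Zolotarev.

+1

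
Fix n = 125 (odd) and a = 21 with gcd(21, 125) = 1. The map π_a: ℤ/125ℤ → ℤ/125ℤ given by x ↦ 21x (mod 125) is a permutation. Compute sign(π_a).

+1

Start at x=21: 21 → 66 → 11 → 106 → 101 → 121 → 41 → … (one orbit).
Cycle type of π: 25×4 + 5×4 + 1×5; total 13 cycles.
125 − 13 = 112 transpositions; sign(π) = (−1)^112 = +1.
(21|125)_J = +1 (Zolotarev's lemma cross-check).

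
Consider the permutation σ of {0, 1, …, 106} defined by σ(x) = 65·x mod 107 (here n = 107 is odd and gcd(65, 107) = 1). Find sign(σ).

Orbit of 10 under x↦65x: [10, 8, 92, 95, 76, 18, 100]… (length divides ord_107(65)).
Decompose π into cycles: lengths [106, 1] (2 cycles, including the fixed point 0).
With 2 cycles on 107 points, sign = (−1)^{107−2} = -1.
Check: (65/107) = -1 by Zolotarev.

-1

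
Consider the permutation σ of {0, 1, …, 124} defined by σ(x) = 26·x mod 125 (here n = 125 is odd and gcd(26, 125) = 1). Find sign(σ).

+1

Trace 1: π^k(1) = [1, 26, 51, 76, 101] for k=0..4.
Decompose π into cycles: lengths [5, 5, 5, 5, 5, 5, 5, 5, 5, 5, 5, 5, 5, 5, 5, 5, 5, 5, 5, 5, 1, 1, 1, 1, 1, 1, 1, 1, 1, 1, 1, 1, 1, 1, 1, 1, 1, 1, 1, 1, 1, 1, 1, 1, 1] (45 cycles, including the fixed point 0).
Σ(ℓ_i−1) = 125−45 = 80; sign = (−1)^80 = +1.
Zolotarev: (26|125) = +1, matching the cycle-count sign.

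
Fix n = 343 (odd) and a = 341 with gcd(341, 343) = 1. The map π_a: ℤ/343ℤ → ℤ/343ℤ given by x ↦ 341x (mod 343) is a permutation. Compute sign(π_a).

Orbit of 326 under x↦341x: [326, 34, 275, 136, 71, 201, 284]… (length divides ord_343(341)).
π_341 has 4 disjoint cycles with lengths [294, 42, 6, 1] on {0,…,342}.
4 cycles on 343: each ℓ→(−1)^(ℓ−1), product (−1)^339 = -1.

-1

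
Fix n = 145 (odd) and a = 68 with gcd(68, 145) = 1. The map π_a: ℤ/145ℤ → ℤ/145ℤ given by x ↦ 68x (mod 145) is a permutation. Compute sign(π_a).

Trace 128: π^k(128) = [128, 4, 127, 81, 143, 9, 32] for k=0..6.
7 cycles of lengths [28, 28, 28, 28, 28, 4, 1].
7 cycles on 145: each ℓ→(−1)^(ℓ−1), product (−1)^138 = +1.
Zolotarev: (68|145) = +1, matching the cycle-count sign.

+1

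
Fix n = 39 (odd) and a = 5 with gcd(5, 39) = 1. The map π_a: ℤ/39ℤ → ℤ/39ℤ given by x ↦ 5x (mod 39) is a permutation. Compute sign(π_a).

Start at x=25: 25 → 8 → 1 → 5 → 25 (one orbit).
Cycle lengths of π_5 on ℤ/39ℤ: [4, 4, 4, 4, 4, 4, 4, 4, 4, 2, 1]; 11 cycles in total.
n − c = 39 − 11 = 28; sign = (−1)^28 = +1.

+1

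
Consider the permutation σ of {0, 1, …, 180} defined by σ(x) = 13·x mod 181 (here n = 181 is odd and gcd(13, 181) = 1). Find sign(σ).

+1

Orbit of 70 under x↦13x: [70, 5, 65, 121, 125, 177, 129]… (length divides ord_181(13)).
5 cycles of lengths [45, 45, 45, 45, 1].
With 5 cycles on 181 points, sign = (−1)^{181−5} = +1.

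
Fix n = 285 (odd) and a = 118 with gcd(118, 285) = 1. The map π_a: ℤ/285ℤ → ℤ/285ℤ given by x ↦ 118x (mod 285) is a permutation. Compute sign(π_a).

Orbit of 253 under x↦118x: [253, 214, 172, 61, 73, 64, 142]… (length divides ord_285(118)).
Decompose π into cycles: lengths [36, 36, 36, 36, 36, 36, 9, 9, 9, 9, 9, 9, 4, 4, 4, 1, 1, 1] (18 cycles, including the fixed point 0).
285 − 18 = 267 transpositions; sign(π) = (−1)^267 = -1.
(118|285)_J = -1 (Zolotarev's lemma cross-check).

-1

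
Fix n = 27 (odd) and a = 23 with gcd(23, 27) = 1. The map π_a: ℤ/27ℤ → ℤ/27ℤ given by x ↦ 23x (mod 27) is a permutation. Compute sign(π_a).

-1

Trace 8: π^k(8) = [8, 22, 20, 1, 23, 16, 17] for k=0..6.
Cycle lengths of π_23 on ℤ/27ℤ: [18, 6, 2, 1]; 4 cycles in total.
With 4 cycles on 27 points, sign = (−1)^{27−4} = -1.
Check: (23/27) = -1 by Zolotarev.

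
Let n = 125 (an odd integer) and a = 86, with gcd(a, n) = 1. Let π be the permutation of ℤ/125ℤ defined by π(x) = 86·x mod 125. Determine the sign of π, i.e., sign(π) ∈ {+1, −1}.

+1

Orbit of 46 under x↦86x: [46, 81, 91, 76, 36, 96, 6]… (length divides ord_125(86)).
Cycle type of π: 25×4 + 5×4 + 1×5; total 13 cycles.
n − c = 125 − 13 = 112; sign = (−1)^112 = +1.
Check: (86/125) = +1 by Zolotarev.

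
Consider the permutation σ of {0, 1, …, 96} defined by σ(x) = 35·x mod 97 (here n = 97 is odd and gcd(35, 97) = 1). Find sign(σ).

+1

Trace 35: π^k(35) = [35, 61, 1] for k=0..2.
π_35 has 33 disjoint cycles with lengths [3, 3, 3, 3, 3, 3, 3, 3, 3, 3, 3, 3, 3, 3, 3, 3, 3, 3, 3, 3, 3, 3, 3, 3, 3, 3, 3, 3, 3, 3, 3, 3, 1] on {0,…,96}.
33 cycles on 97: each ℓ→(−1)^(ℓ−1), product (−1)^64 = +1.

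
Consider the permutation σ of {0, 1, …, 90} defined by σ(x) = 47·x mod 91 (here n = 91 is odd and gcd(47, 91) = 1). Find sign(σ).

Start at x=31: 31 → 1 → 47 → 25 → 83 → 79 → 73 → … (one orbit).
π_47 has 11 disjoint cycles with lengths [12, 12, 12, 12, 12, 12, 6, 4, 4, 4, 1] on {0,…,90}.
11 cycles on 91: each ℓ→(−1)^(ℓ−1), product (−1)^80 = +1.
Via Zolotarev, sign(π_{47}) = (47|91) = +1.

+1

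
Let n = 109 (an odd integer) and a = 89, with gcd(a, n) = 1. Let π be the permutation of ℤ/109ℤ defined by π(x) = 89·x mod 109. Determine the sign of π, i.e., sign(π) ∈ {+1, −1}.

Orbit of 35 under x↦89x: [35, 63, 48, 21, 16, 7, 78]… (length divides ord_109(89)).
π_89 has 5 disjoint cycles with lengths [27, 27, 27, 27, 1] on {0,…,108}.
109 − 5 = 104 transpositions; sign(π) = (−1)^104 = +1.
Check: (89/109) = +1 by Zolotarev.

+1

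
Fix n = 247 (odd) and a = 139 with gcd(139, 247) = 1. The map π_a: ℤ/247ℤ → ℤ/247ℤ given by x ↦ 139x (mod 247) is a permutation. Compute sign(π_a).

Trace 1: π^k(1) = [1, 139, 55, 235, 61, 81, 144] for k=0..6.
Decompose π into cycles: lengths [9, 9, 9, 9, 9, 9, 9, 9, 9, 9, 9, 9, 9, 9, 9, 9, 9, 9, 9, 9, 9, 9, 9, 9, 9, 9, 3, 3, 3, 3, 1] (31 cycles, including the fixed point 0).
With 31 cycles on 247 points, sign = (−1)^{247−31} = +1.
Via Zolotarev, sign(π_{139}) = (139|247) = +1.

+1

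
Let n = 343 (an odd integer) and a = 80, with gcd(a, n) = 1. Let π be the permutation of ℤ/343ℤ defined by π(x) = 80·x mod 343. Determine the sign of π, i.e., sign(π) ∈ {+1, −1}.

-1

Trace 226: π^k(226) = [226, 244, 312, 264, 197, 325, 275] for k=0..6.
Cycle lengths of π_80 on ℤ/343ℤ: [42, 42, 42, 42, 42, 42, 42, 6, 6, 6, 6, 6, 6, 6, 6, 1]; 16 cycles in total.
With 16 cycles on 343 points, sign = (−1)^{343−16} = -1.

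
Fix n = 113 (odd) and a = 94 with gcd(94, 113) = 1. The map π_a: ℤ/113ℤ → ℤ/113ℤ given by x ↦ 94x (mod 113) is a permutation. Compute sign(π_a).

Orbit of 101 under x↦94x: [101, 2, 75, 44, 68, 64, 27]… (length divides ord_113(94)).
Cycle type of π: 112 + 1; total 2 cycles.
2 cycles on 113: each ℓ→(−1)^(ℓ−1), product (−1)^111 = -1.

-1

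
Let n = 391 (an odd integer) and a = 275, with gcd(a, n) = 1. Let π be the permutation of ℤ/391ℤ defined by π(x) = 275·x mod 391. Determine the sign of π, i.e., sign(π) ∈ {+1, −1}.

Start at x=254: 254 → 252 → 93 → 160 → 208 → 114 → 70 → … (one orbit).
Cycle type of π: 16×23 + 2×11 + 1; total 35 cycles.
Σ(ℓ_i−1) = 391−35 = 356; sign = (−1)^356 = +1.
The Jacobi symbol (275|391) = +1 (Zolotarev) agrees.

+1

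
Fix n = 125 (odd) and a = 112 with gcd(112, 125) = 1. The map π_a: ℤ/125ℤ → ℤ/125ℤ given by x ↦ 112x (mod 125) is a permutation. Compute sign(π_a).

Start at x=78: 78 → 111 → 57 → 9 → 8 → 21 → 102 → … (one orbit).
Decompose π into cycles: lengths [100, 20, 4, 1] (4 cycles, including the fixed point 0).
4 cycles on 125: each ℓ→(−1)^(ℓ−1), product (−1)^121 = -1.

-1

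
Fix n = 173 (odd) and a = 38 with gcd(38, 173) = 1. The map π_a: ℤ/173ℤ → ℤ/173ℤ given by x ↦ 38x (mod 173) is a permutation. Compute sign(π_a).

+1

Orbit of 1 under x↦38x: [1, 38, 60, 31, 140, 130, 96]… (length divides ord_173(38)).
Decompose π into cycles: lengths [86, 86, 1] (3 cycles, including the fixed point 0).
173 − 3 = 170 transpositions; sign(π) = (−1)^170 = +1.
Check: (38/173) = +1 by Zolotarev.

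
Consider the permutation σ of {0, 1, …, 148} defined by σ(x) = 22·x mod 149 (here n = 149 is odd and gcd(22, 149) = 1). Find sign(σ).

Orbit of 49 under x↦22x: [49, 35, 25, 103, 31, 86, 104]… (length divides ord_149(22)).
The orbit structure of x ↦ 22x mod 149: 3 orbits of sizes [74, 74, 1].
n − c = 149 − 3 = 146; sign = (−1)^146 = +1.

+1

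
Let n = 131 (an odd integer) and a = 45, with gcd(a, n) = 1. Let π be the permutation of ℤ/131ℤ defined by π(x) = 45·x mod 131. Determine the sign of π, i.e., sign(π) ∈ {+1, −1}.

Start at x=80: 80 → 63 → 84 → 112 → 62 → 39 → 52 → … (one orbit).
11 cycles of lengths [13, 13, 13, 13, 13, 13, 13, 13, 13, 13, 1].
sign(π) = (−1)^{n − #cycles} = (−1)^{131−11} = (−1)^120 = +1.
Check: (45/131) = +1 by Zolotarev.

+1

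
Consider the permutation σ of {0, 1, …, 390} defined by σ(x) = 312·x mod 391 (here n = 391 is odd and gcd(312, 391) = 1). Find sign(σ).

-1

Start at x=330: 330 → 127 → 133 → 50 → 351 → 32 → 209 → … (one orbit).
6 cycles of lengths [176, 176, 16, 11, 11, 1].
391 − 6 = 385 transpositions; sign(π) = (−1)^385 = -1.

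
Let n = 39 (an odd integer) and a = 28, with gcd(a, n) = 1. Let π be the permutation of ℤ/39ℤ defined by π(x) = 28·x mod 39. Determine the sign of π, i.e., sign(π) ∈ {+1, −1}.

Orbit of 37 under x↦28x: [37, 22, 31, 10, 7, 1, 28]… (length divides ord_39(28)).
Decompose π into cycles: lengths [12, 12, 12, 1, 1, 1] (6 cycles, including the fixed point 0).
sign(π) = (−1)^{n − #cycles} = (−1)^{39−6} = (−1)^33 = -1.

-1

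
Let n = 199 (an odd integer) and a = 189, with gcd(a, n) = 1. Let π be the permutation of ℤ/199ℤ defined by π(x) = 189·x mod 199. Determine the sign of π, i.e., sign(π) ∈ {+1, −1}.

Trace 126: π^k(126) = [126, 133, 63, 166, 131, 83, 165] for k=0..6.
Cycle lengths of π_189 on ℤ/199ℤ: [198, 1]; 2 cycles in total.
199 − 2 = 197 transpositions; sign(π) = (−1)^197 = -1.

-1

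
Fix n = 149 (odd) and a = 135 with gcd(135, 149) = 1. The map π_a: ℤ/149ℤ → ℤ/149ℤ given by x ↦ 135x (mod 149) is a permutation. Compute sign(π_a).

-1

Start at x=126: 126 → 24 → 111 → 85 → 2 → 121 → 94 → … (one orbit).
Cycle type of π: 148 + 1; total 2 cycles.
With 2 cycles on 149 points, sign = (−1)^{149−2} = -1.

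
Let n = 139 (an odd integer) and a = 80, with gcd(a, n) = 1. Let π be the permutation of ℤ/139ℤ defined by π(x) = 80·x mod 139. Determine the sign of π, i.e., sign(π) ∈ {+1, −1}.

Orbit of 44 under x↦80x: [44, 45, 125, 131, 55, 91, 52]… (length divides ord_139(80)).
Decompose π into cycles: lengths [23, 23, 23, 23, 23, 23, 1] (7 cycles, including the fixed point 0).
n − c = 139 − 7 = 132; sign = (−1)^132 = +1.
Zolotarev: (80|139) = +1, matching the cycle-count sign.

+1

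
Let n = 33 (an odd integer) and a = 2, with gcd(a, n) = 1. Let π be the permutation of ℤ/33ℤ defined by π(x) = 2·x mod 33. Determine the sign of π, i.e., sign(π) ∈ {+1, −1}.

Trace 32: π^k(32) = [32, 31, 29, 25, 17, 1, 2] for k=0..6.
The orbit structure of x ↦ 2x mod 33: 5 orbits of sizes [10, 10, 10, 2, 1].
5 cycles on 33: each ℓ→(−1)^(ℓ−1), product (−1)^28 = +1.
(2|33)_J = +1 (Zolotarev's lemma cross-check).

+1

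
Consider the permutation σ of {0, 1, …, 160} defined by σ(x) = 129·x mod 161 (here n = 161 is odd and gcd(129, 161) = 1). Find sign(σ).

Orbit of 142 under x↦129x: [142, 125, 25, 5, 1, 129, 58]… (length divides ord_161(129)).
5 cycles of lengths [66, 66, 22, 6, 1].
With 5 cycles on 161 points, sign = (−1)^{161−5} = +1.
Zolotarev: (129|161) = +1, matching the cycle-count sign.

+1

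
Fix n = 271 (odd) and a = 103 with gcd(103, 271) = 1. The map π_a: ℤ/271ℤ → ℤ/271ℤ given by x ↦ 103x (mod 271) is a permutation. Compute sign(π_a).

Start at x=256: 256 → 81 → 213 → 259 → 119 → 62 → 153 → … (one orbit).
Cycle type of π: 135×2 + 1; total 3 cycles.
With 3 cycles on 271 points, sign = (−1)^{271−3} = +1.

+1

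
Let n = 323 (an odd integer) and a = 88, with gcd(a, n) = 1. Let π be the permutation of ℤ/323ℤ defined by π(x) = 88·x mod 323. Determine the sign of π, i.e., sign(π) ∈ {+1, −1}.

+1

Trace 141: π^k(141) = [141, 134, 164, 220, 303, 178, 160] for k=0..6.
Decompose π into cycles: lengths [48, 48, 48, 48, 48, 48, 16, 6, 6, 6, 1] (11 cycles, including the fixed point 0).
Σ(ℓ_i−1) = 323−11 = 312; sign = (−1)^312 = +1.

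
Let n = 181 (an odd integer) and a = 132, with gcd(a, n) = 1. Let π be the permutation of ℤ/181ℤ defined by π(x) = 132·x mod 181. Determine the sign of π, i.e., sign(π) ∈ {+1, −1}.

+1

Start at x=1: 1 → 132 → 48 → 1 (one orbit).
π_132 has 61 disjoint cycles with lengths [3, 3, 3, 3, 3, 3, 3, 3, 3, 3, 3, 3, 3, 3, 3, 3, 3, 3, 3, 3, 3, 3, 3, 3, 3, 3, 3, 3, 3, 3, 3, 3, 3, 3, 3, 3, 3, 3, 3, 3, 3, 3, 3, 3, 3, 3, 3, 3, 3, 3, 3, 3, 3, 3, 3, 3, 3, 3, 3, 3, 1] on {0,…,180}.
sign(π) = (−1)^{n − #cycles} = (−1)^{181−61} = (−1)^120 = +1.
Via Zolotarev, sign(π_{132}) = (132|181) = +1.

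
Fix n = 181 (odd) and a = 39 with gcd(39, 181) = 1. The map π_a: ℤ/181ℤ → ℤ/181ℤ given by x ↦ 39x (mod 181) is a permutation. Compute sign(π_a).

Start at x=1: 1 → 39 → 73 → 132 → 80 → 43 → 48 → … (one orbit).
π_39 has 21 disjoint cycles with lengths [9, 9, 9, 9, 9, 9, 9, 9, 9, 9, 9, 9, 9, 9, 9, 9, 9, 9, 9, 9, 1] on {0,…,180}.
Σ(ℓ_i−1) = 181−21 = 160; sign = (−1)^160 = +1.

+1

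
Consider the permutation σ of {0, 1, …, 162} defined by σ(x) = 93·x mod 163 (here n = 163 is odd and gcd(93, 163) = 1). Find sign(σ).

+1

Trace 161: π^k(161) = [161, 140, 143, 96, 126, 145, 119] for k=0..6.
3 cycles of lengths [81, 81, 1].
3 cycles on 163: each ℓ→(−1)^(ℓ−1), product (−1)^160 = +1.
The Jacobi symbol (93|163) = +1 (Zolotarev) agrees.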